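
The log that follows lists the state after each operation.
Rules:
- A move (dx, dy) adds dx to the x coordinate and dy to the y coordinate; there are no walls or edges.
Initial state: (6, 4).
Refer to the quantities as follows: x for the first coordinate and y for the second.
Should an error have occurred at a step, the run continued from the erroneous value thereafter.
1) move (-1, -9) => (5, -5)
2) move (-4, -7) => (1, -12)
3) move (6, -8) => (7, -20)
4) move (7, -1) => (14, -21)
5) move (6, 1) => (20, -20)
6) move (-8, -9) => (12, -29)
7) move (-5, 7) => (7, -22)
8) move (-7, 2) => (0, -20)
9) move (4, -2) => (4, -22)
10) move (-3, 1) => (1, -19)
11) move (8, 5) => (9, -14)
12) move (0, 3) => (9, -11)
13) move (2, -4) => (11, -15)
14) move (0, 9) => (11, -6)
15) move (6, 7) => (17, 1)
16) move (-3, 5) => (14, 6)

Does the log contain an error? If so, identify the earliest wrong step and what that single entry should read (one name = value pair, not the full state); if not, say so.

step 1: x = 6 + (-1) = 5, y = 4 + (-9) = -5 -> checks out
step 2: x = 5 + (-4) = 1, y = -5 + (-7) = -12 -> in agreement
step 3: x = 1 + (6) = 7, y = -12 + (-8) = -20 -> no discrepancy
step 4: x = 7 + (7) = 14, y = -20 + (-1) = -21 -> consistent with the log
step 5: x = 14 + (6) = 20, y = -21 + (1) = -20 -> agrees with the log
step 6: x = 20 + (-8) = 12, y = -20 + (-9) = -29 -> matches
step 7: x = 12 + (-5) = 7, y = -29 + (7) = -22 -> in agreement
step 8: x = 7 + (-7) = 0, y = -22 + (2) = -20 -> checks out
step 9: x = 0 + (4) = 4, y = -20 + (-2) = -22 -> in agreement
step 10: x = 4 + (-3) = 1, y = -22 + (1) = -21 -> the log disagrees here
That makes step 10 the first incorrect line — y = -21 is what it should show.

step 10, y = -21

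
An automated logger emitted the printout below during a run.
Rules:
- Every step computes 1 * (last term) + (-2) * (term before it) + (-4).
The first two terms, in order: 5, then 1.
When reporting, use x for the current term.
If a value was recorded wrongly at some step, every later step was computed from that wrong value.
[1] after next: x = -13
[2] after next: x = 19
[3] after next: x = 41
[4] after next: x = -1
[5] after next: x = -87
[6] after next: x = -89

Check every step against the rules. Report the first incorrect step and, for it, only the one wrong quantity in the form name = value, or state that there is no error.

step 1: x = 1*(1) + (-2)*(5) + (-4) = -13 -> confirmed correct
step 2: x = 1*(-13) + (-2)*(1) + (-4) = -19 -> the printout disagrees here
The audit stops at step 2: the recorded entry is wrong and should be x = -19.

step 2, x = -19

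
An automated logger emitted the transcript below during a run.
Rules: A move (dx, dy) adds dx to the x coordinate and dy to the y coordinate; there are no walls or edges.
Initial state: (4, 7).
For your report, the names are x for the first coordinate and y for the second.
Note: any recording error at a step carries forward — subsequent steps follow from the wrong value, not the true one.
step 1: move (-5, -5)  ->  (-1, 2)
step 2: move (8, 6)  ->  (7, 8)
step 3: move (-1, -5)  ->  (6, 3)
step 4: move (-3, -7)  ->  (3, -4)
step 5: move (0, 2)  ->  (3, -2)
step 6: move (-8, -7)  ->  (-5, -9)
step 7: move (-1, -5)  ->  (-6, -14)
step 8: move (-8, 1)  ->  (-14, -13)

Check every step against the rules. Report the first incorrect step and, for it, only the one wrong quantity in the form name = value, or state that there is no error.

Recomputing the run from the initial state:
step 1: x = -1, y = 2
step 2: x = 7, y = 8
step 3: x = 6, y = 3
step 4: x = 3, y = -4
step 5: x = 3, y = -2
step 6: x = -5, y = -9
step 7: x = -6, y = -14
step 8: x = -14, y = -13
This matches the transcript at every step.

no error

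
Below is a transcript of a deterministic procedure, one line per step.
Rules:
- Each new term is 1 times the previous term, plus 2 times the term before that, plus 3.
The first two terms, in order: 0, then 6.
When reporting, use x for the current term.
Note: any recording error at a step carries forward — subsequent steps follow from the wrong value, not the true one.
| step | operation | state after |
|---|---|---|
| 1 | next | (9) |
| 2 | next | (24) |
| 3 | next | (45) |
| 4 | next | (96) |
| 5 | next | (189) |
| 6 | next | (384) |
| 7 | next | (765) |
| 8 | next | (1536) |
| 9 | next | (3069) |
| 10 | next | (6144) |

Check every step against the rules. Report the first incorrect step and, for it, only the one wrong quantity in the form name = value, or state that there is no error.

Recomputing the run from the initial state:
step 1: x = 9
step 2: x = 24
step 3: x = 45
step 4: x = 96
step 5: x = 189
step 6: x = 384
step 7: x = 765
step 8: x = 1536
step 9: x = 3069
step 10: x = 6144
This matches the transcript at every step.

no error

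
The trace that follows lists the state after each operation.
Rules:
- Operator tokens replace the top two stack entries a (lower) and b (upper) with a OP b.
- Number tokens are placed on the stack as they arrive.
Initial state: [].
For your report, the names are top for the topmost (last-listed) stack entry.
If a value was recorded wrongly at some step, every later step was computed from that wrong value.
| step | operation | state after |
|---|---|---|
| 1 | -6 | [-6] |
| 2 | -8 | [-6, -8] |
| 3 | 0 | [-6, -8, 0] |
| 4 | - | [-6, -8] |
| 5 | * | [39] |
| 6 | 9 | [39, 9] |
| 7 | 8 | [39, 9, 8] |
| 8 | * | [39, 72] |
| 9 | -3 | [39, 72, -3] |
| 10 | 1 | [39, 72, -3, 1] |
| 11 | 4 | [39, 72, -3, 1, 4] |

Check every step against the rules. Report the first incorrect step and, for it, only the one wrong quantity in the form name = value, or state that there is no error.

Recomputing the run from the initial state:
step 1: [-6]
step 2: [-6, -8]
step 3: [-6, -8, 0]
step 4: [-6, -8]
step 5: [48]
step 6: [48, 9]
step 7: [48, 9, 8]
step 8: [48, 72]
step 9: [48, 72, -3]
step 10: [48, 72, -3, 1]
step 11: [48, 72, -3, 1, 4]
The first disagreement with the trace is at step 5, where the value should be top = 48.

step 5, top = 48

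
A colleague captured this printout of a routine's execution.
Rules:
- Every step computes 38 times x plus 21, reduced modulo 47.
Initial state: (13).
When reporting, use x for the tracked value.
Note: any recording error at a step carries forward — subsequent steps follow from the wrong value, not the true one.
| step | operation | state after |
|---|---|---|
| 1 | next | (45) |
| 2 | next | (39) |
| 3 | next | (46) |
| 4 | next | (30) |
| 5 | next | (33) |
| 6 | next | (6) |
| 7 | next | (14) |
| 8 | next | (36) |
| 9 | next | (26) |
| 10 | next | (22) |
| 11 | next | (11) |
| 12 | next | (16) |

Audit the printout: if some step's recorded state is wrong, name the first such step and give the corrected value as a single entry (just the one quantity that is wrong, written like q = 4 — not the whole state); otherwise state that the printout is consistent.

Step 1: x = (38*13 + 21) mod 47 = 45 — same as recorded.
Step 2: x = (38*45 + 21) mod 47 = 39 — exactly as logged.
Step 3: x = (38*39 + 21) mod 47 = 46 — verified.
Step 4: x = (38*46 + 21) mod 47 = 30 — same as recorded.
Step 5: x = (38*30 + 21) mod 47 = 33 — confirmed correct.
Step 6: x = (38*33 + 21) mod 47 = 6 — in agreement.
Step 7: x = (38*6 + 21) mod 47 = 14 — agrees with the printout.
Step 8: x = (38*14 + 21) mod 47 = 36 — exactly as logged.
Step 9: x = (38*36 + 21) mod 47 = 26 — in agreement.
Step 10: x = (38*26 + 21) mod 47 = 22 — checks out.
Step 11: x = (38*22 + 21) mod 47 = 11 — consistent with the printout.
Step 12: x = (38*11 + 21) mod 47 = 16 — matches.
No step deviates from the rules.

no error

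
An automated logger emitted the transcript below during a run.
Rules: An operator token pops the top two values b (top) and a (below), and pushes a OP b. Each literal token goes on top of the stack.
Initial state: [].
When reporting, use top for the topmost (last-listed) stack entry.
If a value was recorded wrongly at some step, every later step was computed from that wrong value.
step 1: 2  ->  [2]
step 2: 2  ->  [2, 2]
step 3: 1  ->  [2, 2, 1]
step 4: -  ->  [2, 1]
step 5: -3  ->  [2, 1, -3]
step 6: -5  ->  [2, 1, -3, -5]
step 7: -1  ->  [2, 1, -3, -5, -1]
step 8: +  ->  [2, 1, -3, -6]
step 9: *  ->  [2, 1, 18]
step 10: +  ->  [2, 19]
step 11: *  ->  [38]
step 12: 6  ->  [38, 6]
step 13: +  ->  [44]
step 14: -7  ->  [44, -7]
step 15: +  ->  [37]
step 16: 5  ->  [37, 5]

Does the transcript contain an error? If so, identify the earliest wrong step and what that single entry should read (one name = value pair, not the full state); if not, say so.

no error

1. push 2: top = 2 (no discrepancy)
2. push 2: top = 2 (consistent with the transcript)
3. push 1: top = 1 (same as recorded)
4. 2 - 1 = 1 (no discrepancy)
5. push -3: top = -3 (no discrepancy)
6. push -5: top = -5 (in agreement)
7. push -1: top = -1 (checks out)
8. -5 + -1 = -6 (verified)
9. -3 * -6 = 18 (agrees with the transcript)
10. 1 + 18 = 19 (matches)
11. 2 * 19 = 38 (verified)
12. push 6: top = 6 (verified)
13. 38 + 6 = 44 (matches)
14. push -7: top = -7 (verified)
15. 44 + -7 = 37 (agrees with the transcript)
16. push 5: top = 5 (matches)
Every step is consistent.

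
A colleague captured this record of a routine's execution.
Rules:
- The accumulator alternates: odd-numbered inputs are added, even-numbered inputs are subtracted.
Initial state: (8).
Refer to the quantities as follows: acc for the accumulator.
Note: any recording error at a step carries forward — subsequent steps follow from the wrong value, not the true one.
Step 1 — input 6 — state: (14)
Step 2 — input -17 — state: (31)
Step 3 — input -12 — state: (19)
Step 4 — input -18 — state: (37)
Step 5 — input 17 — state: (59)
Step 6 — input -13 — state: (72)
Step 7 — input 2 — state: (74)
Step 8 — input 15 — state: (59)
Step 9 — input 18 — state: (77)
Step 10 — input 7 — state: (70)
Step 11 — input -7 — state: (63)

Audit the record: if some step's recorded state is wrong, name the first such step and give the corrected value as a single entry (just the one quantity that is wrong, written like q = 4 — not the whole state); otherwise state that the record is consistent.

step 5, acc = 54

step 1: acc = 8 + 6 = 14 -> no discrepancy
step 2: acc = 14 - -17 = 31 -> agrees with the record
step 3: acc = 31 + -12 = 19 -> verified
step 4: acc = 19 - -18 = 37 -> checks out
step 5: acc = 37 + 17 = 54 -> not what was recorded
That makes step 5 the first incorrect line — acc = 54 is what it should show.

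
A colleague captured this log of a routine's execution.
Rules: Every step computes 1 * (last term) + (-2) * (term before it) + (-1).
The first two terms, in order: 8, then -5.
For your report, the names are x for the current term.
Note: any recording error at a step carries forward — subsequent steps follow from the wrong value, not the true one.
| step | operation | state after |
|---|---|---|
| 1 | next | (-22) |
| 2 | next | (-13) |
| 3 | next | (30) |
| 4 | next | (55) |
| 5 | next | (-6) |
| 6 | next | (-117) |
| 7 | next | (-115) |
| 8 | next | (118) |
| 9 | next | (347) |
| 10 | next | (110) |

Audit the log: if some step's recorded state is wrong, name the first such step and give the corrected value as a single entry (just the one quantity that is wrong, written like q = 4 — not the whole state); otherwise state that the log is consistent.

Recomputing the run from the initial state:
step 1: x = -22
step 2: x = -13
step 3: x = 30
step 4: x = 55
step 5: x = -6
step 6: x = -117
step 7: x = -106
step 8: x = 127
step 9: x = 338
step 10: x = 83
The first disagreement with the log is at step 7, where the value should be x = -106.

step 7, x = -106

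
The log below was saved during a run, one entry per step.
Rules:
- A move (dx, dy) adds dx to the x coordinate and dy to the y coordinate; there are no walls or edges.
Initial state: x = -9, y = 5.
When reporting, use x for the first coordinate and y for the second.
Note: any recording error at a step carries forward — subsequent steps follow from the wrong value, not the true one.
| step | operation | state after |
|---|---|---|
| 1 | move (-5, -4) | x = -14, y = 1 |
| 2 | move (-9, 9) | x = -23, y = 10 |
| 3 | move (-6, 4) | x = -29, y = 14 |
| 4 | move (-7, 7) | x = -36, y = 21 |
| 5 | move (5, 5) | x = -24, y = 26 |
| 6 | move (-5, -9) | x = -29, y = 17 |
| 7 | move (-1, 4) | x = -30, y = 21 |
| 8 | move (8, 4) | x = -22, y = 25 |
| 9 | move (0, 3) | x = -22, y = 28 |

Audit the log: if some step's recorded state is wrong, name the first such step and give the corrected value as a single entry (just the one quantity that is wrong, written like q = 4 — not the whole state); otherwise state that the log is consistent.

step 5, x = -31

Recomputing the run from the initial state:
step 1: x = -14, y = 1
step 2: x = -23, y = 10
step 3: x = -29, y = 14
step 4: x = -36, y = 21
step 5: x = -31, y = 26
step 6: x = -36, y = 17
step 7: x = -37, y = 21
step 8: x = -29, y = 25
step 9: x = -29, y = 28
The first disagreement with the log is at step 5, where the value should be x = -31.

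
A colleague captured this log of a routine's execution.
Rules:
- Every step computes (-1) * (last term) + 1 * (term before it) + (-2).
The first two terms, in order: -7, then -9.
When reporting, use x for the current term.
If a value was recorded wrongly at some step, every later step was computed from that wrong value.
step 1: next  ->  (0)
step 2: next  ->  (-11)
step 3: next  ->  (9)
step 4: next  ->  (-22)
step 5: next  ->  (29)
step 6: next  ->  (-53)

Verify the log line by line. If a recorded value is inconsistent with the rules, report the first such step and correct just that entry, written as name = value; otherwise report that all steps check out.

Step 1: x = -1*(-9) + (1)*(-7) + (-2) = 0 — matches.
Step 2: x = -1*(0) + (1)*(-9) + (-2) = -11 — checks out.
Step 3: x = -1*(-11) + (1)*(0) + (-2) = 9 — matches.
Step 4: x = -1*(9) + (1)*(-11) + (-2) = -22 — exactly as logged.
Step 5: x = -1*(-22) + (1)*(9) + (-2) = 29 — no discrepancy.
Step 6: x = -1*(29) + (1)*(-22) + (-2) = -53 — agrees with the log.
The recomputation confirms every line.

no error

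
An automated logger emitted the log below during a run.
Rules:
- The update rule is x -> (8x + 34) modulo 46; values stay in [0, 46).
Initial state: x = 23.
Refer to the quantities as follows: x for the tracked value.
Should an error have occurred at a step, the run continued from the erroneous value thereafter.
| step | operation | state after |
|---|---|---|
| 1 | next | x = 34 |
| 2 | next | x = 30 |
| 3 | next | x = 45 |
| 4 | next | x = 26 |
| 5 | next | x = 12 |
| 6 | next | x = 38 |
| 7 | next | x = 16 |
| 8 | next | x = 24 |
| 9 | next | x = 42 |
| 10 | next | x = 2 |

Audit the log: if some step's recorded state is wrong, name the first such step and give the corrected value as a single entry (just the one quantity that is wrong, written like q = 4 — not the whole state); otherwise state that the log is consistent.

1. x = (8*23 + 34) mod 46 = 34 (confirmed correct)
2. x = (8*34 + 34) mod 46 = 30 (in agreement)
3. x = (8*30 + 34) mod 46 = 44 (first mismatch against the log)
First incorrect step: 3; the correct value is x = 44.

step 3, x = 44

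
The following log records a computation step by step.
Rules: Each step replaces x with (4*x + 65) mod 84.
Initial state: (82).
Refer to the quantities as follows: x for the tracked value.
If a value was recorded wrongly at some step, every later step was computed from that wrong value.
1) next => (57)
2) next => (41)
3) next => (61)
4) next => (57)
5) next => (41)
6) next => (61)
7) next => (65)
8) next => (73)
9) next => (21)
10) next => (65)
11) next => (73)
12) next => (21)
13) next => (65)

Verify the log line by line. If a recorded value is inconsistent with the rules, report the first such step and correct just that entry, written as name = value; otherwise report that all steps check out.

1. x = (4*82 + 65) mod 84 = 57 (same as recorded)
2. x = (4*57 + 65) mod 84 = 41 (exactly as logged)
3. x = (4*41 + 65) mod 84 = 61 (exactly as logged)
4. x = (4*61 + 65) mod 84 = 57 (verified)
5. x = (4*57 + 65) mod 84 = 41 (agrees with the log)
6. x = (4*41 + 65) mod 84 = 61 (consistent with the log)
7. x = (4*61 + 65) mod 84 = 57 (not what was recorded)
Step 7 is the first one off; corrected, x = 57.

step 7, x = 57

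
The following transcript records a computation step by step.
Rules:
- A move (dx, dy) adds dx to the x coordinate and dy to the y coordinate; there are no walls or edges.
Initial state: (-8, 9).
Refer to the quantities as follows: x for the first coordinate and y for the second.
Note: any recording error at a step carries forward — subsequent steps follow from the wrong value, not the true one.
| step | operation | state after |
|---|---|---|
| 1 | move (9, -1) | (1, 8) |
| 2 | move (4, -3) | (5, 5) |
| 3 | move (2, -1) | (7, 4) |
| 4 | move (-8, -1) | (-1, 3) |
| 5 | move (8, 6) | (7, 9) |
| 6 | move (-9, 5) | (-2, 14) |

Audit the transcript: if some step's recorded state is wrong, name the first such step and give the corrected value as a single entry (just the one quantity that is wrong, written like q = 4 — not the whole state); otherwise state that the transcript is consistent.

no error

Recomputing the run from the initial state:
step 1: x = 1, y = 8
step 2: x = 5, y = 5
step 3: x = 7, y = 4
step 4: x = -1, y = 3
step 5: x = 7, y = 9
step 6: x = -2, y = 14
This matches the transcript at every step.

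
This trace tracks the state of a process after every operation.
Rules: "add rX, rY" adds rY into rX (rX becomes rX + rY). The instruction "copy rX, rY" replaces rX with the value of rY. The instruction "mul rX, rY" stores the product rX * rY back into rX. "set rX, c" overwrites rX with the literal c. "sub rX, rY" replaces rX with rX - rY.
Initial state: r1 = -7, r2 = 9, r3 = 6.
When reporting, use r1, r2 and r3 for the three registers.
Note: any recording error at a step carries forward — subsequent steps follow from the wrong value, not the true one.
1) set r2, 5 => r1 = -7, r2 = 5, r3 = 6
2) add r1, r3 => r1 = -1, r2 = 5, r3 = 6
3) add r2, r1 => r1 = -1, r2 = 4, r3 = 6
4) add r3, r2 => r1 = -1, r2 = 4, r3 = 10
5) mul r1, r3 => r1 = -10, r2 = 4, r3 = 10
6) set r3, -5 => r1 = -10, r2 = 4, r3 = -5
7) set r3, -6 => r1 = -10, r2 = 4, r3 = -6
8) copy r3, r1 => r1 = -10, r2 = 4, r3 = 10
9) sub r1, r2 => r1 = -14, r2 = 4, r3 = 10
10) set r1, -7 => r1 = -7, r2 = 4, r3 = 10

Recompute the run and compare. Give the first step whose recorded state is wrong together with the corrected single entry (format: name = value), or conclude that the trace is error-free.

Recomputing the run from the initial state:
step 1: r1 = -7, r2 = 5, r3 = 6
step 2: r1 = -1, r2 = 5, r3 = 6
step 3: r1 = -1, r2 = 4, r3 = 6
step 4: r1 = -1, r2 = 4, r3 = 10
step 5: r1 = -10, r2 = 4, r3 = 10
step 6: r1 = -10, r2 = 4, r3 = -5
step 7: r1 = -10, r2 = 4, r3 = -6
step 8: r1 = -10, r2 = 4, r3 = -10
step 9: r1 = -14, r2 = 4, r3 = -10
step 10: r1 = -7, r2 = 4, r3 = -10
The first disagreement with the trace is at step 8, where the value should be r3 = -10.

step 8, r3 = -10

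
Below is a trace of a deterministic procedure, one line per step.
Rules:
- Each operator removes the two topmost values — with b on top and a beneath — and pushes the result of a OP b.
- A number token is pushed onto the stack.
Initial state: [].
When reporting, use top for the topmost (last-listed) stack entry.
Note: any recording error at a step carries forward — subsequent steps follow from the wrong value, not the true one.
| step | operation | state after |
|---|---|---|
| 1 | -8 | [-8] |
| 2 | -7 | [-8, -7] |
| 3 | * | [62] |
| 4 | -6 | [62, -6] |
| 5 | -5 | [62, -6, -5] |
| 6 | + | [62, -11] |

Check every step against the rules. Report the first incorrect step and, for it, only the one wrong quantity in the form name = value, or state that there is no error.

1. push -8: top = -8 (exactly as logged)
2. push -7: top = -7 (verified)
3. -8 * -7 = 56 (not what was recorded)
That makes step 3 the first incorrect line — top = 56 is what it should show.

step 3, top = 56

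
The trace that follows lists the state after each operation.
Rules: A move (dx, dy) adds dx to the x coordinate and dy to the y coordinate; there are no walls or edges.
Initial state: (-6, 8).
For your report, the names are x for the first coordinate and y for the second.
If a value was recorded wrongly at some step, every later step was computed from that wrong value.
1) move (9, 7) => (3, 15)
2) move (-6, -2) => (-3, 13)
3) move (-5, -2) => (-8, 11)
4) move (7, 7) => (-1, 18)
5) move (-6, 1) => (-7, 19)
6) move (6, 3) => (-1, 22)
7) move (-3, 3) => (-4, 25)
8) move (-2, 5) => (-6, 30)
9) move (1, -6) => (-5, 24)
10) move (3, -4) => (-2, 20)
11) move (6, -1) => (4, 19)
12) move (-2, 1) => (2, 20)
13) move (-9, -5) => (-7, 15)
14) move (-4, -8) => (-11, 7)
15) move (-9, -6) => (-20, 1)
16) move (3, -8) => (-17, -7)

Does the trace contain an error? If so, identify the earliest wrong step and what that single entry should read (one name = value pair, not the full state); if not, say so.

no error

Step 1: x = -6 + (9) = 3, y = 8 + (7) = 15 — verified.
Step 2: x = 3 + (-6) = -3, y = 15 + (-2) = 13 — confirmed correct.
Step 3: x = -3 + (-5) = -8, y = 13 + (-2) = 11 — consistent with the trace.
Step 4: x = -8 + (7) = -1, y = 11 + (7) = 18 — confirmed correct.
Step 5: x = -1 + (-6) = -7, y = 18 + (1) = 19 — matches.
Step 6: x = -7 + (6) = -1, y = 19 + (3) = 22 — same as recorded.
Step 7: x = -1 + (-3) = -4, y = 22 + (3) = 25 — no discrepancy.
Step 8: x = -4 + (-2) = -6, y = 25 + (5) = 30 — verified.
Step 9: x = -6 + (1) = -5, y = 30 + (-6) = 24 — agrees with the trace.
Step 10: x = -5 + (3) = -2, y = 24 + (-4) = 20 — same as recorded.
Step 11: x = -2 + (6) = 4, y = 20 + (-1) = 19 — confirmed correct.
Step 12: x = 4 + (-2) = 2, y = 19 + (1) = 20 — no discrepancy.
Step 13: x = 2 + (-9) = -7, y = 20 + (-5) = 15 — matches.
Step 14: x = -7 + (-4) = -11, y = 15 + (-8) = 7 — exactly as logged.
Step 15: x = -11 + (-9) = -20, y = 7 + (-6) = 1 — matches.
Step 16: x = -20 + (3) = -17, y = 1 + (-8) = -7 — agrees with the trace.
The recomputation confirms every line.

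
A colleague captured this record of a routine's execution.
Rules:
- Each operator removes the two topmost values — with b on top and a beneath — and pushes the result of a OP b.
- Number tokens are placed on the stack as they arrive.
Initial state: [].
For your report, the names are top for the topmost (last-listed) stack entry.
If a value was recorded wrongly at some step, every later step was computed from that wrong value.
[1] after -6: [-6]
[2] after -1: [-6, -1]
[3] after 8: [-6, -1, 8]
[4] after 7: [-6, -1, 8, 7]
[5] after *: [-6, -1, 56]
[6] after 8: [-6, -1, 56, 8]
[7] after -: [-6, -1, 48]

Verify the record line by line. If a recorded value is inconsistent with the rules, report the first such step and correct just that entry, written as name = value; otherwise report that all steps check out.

no error

1. push -6: top = -6 (no discrepancy)
2. push -1: top = -1 (agrees with the record)
3. push 8: top = 8 (no discrepancy)
4. push 7: top = 7 (same as recorded)
5. 8 * 7 = 56 (no discrepancy)
6. push 8: top = 8 (matches)
7. 56 - 8 = 48 (consistent with the record)
Nothing is out of place; the run is error-free.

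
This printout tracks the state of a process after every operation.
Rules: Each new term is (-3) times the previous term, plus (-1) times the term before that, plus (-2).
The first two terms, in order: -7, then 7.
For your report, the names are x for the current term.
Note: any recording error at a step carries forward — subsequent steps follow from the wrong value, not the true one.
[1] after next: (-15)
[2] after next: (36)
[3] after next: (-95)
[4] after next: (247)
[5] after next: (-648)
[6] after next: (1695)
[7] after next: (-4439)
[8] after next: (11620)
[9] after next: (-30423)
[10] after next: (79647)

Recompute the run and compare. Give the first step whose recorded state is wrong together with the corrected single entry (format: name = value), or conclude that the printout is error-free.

step 1, x = -16

Recomputing the run from the initial state:
step 1: x = -16
step 2: x = 39
step 3: x = -103
step 4: x = 268
step 5: x = -703
step 6: x = 1839
step 7: x = -4816
step 8: x = 12607
step 9: x = -33007
step 10: x = 86412
The first disagreement with the printout is at step 1, where the value should be x = -16.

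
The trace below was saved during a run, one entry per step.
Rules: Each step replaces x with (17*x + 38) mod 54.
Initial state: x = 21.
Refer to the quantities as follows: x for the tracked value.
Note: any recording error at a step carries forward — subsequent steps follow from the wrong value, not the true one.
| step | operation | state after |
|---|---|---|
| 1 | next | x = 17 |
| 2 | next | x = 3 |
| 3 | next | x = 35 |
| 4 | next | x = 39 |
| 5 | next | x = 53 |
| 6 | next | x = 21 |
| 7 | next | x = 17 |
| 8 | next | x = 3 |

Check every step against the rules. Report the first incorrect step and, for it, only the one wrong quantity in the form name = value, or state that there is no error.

no error

step 1: x = (17*21 + 38) mod 54 = 17 -> checks out
step 2: x = (17*17 + 38) mod 54 = 3 -> checks out
step 3: x = (17*3 + 38) mod 54 = 35 -> confirmed correct
step 4: x = (17*35 + 38) mod 54 = 39 -> agrees with the trace
step 5: x = (17*39 + 38) mod 54 = 53 -> no discrepancy
step 6: x = (17*53 + 38) mod 54 = 21 -> confirmed correct
step 7: x = (17*21 + 38) mod 54 = 17 -> verified
step 8: x = (17*17 + 38) mod 54 = 3 -> consistent with the trace
Nothing is out of place; the run is error-free.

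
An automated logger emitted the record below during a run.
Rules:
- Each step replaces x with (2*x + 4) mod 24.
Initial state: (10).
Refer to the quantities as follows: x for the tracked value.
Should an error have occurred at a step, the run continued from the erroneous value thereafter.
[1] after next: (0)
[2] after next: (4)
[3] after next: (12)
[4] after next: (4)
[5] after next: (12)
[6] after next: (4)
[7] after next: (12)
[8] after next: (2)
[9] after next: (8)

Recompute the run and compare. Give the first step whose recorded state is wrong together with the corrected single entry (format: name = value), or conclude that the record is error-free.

Recomputing the run from the initial state:
step 1: x = 0
step 2: x = 4
step 3: x = 12
step 4: x = 4
step 5: x = 12
step 6: x = 4
step 7: x = 12
step 8: x = 4
step 9: x = 12
The first disagreement with the record is at step 8, where the value should be x = 4.

step 8, x = 4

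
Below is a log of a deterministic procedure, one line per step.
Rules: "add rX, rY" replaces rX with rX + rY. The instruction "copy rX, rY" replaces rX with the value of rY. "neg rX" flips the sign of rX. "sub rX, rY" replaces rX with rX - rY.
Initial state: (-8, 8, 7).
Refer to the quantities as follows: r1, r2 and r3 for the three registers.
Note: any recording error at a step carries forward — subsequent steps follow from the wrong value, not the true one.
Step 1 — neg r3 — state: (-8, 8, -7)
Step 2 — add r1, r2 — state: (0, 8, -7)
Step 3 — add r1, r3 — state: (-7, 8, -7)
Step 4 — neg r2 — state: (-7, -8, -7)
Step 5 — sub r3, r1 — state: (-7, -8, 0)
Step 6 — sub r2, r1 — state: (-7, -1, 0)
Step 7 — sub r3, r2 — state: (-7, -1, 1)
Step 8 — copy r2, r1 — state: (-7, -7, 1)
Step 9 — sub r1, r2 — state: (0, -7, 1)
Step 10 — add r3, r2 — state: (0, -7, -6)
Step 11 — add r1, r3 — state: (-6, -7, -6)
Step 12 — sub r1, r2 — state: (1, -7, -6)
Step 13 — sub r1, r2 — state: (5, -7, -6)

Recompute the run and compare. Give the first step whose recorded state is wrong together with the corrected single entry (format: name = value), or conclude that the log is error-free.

Recomputing the run from the initial state:
step 1: r1 = -8, r2 = 8, r3 = -7
step 2: r1 = 0, r2 = 8, r3 = -7
step 3: r1 = -7, r2 = 8, r3 = -7
step 4: r1 = -7, r2 = -8, r3 = -7
step 5: r1 = -7, r2 = -8, r3 = 0
step 6: r1 = -7, r2 = -1, r3 = 0
step 7: r1 = -7, r2 = -1, r3 = 1
step 8: r1 = -7, r2 = -7, r3 = 1
step 9: r1 = 0, r2 = -7, r3 = 1
step 10: r1 = 0, r2 = -7, r3 = -6
step 11: r1 = -6, r2 = -7, r3 = -6
step 12: r1 = 1, r2 = -7, r3 = -6
step 13: r1 = 8, r2 = -7, r3 = -6
The first disagreement with the log is at step 13, where the value should be r1 = 8.

step 13, r1 = 8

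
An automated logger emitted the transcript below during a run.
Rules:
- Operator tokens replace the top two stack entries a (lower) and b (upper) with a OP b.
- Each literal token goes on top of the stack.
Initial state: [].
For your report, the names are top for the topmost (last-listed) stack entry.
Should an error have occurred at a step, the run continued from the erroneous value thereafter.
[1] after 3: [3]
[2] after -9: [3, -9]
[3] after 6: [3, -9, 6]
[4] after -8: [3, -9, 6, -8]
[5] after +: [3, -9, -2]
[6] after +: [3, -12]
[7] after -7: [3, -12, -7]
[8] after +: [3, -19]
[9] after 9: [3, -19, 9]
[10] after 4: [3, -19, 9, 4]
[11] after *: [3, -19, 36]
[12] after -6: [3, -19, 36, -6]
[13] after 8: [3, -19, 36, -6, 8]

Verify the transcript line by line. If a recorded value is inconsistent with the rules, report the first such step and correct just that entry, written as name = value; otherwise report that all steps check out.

step 6, top = -11

step 1: push 3: top = 3 -> matches
step 2: push -9: top = -9 -> matches
step 3: push 6: top = 6 -> exactly as logged
step 4: push -8: top = -8 -> exactly as logged
step 5: 6 + -8 = -2 -> no discrepancy
step 6: -9 + -2 = -11 -> this is not what the transcript shows
Conclusion: step 6 carries the first error; the entry should be top = -11.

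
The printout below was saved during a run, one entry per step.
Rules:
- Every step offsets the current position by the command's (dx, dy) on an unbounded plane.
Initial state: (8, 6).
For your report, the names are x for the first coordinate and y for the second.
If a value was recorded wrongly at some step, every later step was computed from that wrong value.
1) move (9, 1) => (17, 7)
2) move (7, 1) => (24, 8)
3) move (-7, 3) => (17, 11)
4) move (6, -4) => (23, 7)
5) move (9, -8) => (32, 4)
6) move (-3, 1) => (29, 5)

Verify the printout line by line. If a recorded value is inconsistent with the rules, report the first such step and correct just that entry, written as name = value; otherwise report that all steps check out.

1. x = 8 + (9) = 17, y = 6 + (1) = 7 (exactly as logged)
2. x = 17 + (7) = 24, y = 7 + (1) = 8 (verified)
3. x = 24 + (-7) = 17, y = 8 + (3) = 11 (matches)
4. x = 17 + (6) = 23, y = 11 + (-4) = 7 (verified)
5. x = 23 + (9) = 32, y = 7 + (-8) = -1 (this is not what the printout shows)
So the first discrepancy is step 5, where the right value is y = -1.

step 5, y = -1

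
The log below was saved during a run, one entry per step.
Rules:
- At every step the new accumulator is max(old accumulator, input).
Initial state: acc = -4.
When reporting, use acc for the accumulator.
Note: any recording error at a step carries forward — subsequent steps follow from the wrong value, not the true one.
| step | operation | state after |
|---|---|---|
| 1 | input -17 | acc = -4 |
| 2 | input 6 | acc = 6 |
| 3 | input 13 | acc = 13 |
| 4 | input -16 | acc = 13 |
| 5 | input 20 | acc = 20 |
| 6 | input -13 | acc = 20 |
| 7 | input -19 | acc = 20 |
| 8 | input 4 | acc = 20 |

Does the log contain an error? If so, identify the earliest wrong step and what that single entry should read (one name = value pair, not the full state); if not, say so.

no error

Recomputing the run from the initial state:
step 1: acc = -4
step 2: acc = 6
step 3: acc = 13
step 4: acc = 13
step 5: acc = 20
step 6: acc = 20
step 7: acc = 20
step 8: acc = 20
This matches the log at every step.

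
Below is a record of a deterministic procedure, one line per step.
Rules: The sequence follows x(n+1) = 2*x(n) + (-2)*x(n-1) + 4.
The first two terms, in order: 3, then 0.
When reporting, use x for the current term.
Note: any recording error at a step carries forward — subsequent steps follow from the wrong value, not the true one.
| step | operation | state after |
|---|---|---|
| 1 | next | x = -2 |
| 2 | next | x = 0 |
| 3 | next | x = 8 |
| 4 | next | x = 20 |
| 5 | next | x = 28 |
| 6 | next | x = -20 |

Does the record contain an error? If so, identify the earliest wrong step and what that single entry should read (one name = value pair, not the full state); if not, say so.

step 6, x = 20

step 1: x = 2*(0) + (-2)*(3) + (4) = -2 -> in agreement
step 2: x = 2*(-2) + (-2)*(0) + (4) = 0 -> in agreement
step 3: x = 2*(0) + (-2)*(-2) + (4) = 8 -> agrees with the record
step 4: x = 2*(8) + (-2)*(0) + (4) = 20 -> checks out
step 5: x = 2*(20) + (-2)*(8) + (4) = 28 -> agrees with the record
step 6: x = 2*(28) + (-2)*(20) + (4) = 20 -> first mismatch against the record
That makes step 6 the first incorrect line — x = 20 is what it should show.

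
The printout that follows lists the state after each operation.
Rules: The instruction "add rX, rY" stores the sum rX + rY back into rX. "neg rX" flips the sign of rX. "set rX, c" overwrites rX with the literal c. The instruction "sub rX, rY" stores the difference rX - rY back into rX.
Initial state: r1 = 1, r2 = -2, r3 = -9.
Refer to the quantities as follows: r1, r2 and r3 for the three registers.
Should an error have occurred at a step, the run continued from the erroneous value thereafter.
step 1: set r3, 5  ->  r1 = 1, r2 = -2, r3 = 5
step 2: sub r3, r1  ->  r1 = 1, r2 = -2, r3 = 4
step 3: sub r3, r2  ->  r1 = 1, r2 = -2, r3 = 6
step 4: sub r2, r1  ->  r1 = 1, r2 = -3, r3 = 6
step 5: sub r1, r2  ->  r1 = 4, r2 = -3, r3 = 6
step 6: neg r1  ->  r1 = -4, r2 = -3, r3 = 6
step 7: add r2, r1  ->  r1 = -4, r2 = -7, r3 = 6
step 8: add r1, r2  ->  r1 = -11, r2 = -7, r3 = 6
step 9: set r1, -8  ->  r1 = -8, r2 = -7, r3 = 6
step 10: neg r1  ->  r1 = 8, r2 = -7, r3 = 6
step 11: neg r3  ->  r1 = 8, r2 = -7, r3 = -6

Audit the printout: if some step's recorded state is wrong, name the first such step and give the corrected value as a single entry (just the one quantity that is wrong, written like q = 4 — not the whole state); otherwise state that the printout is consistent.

1. r3 = 5 (checks out)
2. r3 = 5 - 1 = 4 (no discrepancy)
3. r3 = 4 - -2 = 6 (consistent with the printout)
4. r2 = -2 - 1 = -3 (no discrepancy)
5. r1 = 1 - -3 = 4 (consistent with the printout)
6. r1 = -(4) = -4 (matches)
7. r2 = -3 + -4 = -7 (verified)
8. r1 = -4 + -7 = -11 (exactly as logged)
9. r1 = -8 (exactly as logged)
10. r1 = -(-8) = 8 (verified)
11. r3 = -(6) = -6 (exactly as logged)
Nothing is out of place; the run is error-free.

no error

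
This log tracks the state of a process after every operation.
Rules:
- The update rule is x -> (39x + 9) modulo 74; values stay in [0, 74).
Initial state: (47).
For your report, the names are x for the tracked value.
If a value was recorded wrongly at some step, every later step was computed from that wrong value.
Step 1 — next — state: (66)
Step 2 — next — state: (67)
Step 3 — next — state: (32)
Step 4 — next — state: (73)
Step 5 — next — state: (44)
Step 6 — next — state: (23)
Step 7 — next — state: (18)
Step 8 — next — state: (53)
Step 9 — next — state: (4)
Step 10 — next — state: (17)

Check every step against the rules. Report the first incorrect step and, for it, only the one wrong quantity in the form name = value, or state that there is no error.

1. x = (39*47 + 9) mod 74 = 66 (verified)
2. x = (39*66 + 9) mod 74 = 67 (same as recorded)
3. x = (39*67 + 9) mod 74 = 32 (verified)
4. x = (39*32 + 9) mod 74 = 73 (checks out)
5. x = (39*73 + 9) mod 74 = 44 (in agreement)
6. x = (39*44 + 9) mod 74 = 23 (agrees with the log)
7. x = (39*23 + 9) mod 74 = 18 (agrees with the log)
8. x = (39*18 + 9) mod 74 = 45 (first mismatch against the log)
The audit stops at step 8: the recorded entry is wrong and should be x = 45.

step 8, x = 45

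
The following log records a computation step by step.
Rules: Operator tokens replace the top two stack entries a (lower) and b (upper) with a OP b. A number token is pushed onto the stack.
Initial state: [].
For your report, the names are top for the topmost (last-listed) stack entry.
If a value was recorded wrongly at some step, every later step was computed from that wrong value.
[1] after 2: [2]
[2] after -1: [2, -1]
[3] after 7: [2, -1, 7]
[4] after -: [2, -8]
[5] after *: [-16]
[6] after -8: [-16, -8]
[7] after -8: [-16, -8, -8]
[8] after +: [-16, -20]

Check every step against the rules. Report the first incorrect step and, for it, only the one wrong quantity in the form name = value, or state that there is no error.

Step 1: push 2: top = 2 — confirmed correct.
Step 2: push -1: top = -1 — in agreement.
Step 3: push 7: top = 7 — exactly as logged.
Step 4: -1 - 7 = -8 — confirmed correct.
Step 5: 2 * -8 = -16 — consistent with the log.
Step 6: push -8: top = -8 — agrees with the log.
Step 7: push -8: top = -8 — agrees with the log.
Step 8: -8 + -8 = -16 — not what was recorded.
So the first discrepancy is step 8, where the right value is top = -16.

step 8, top = -16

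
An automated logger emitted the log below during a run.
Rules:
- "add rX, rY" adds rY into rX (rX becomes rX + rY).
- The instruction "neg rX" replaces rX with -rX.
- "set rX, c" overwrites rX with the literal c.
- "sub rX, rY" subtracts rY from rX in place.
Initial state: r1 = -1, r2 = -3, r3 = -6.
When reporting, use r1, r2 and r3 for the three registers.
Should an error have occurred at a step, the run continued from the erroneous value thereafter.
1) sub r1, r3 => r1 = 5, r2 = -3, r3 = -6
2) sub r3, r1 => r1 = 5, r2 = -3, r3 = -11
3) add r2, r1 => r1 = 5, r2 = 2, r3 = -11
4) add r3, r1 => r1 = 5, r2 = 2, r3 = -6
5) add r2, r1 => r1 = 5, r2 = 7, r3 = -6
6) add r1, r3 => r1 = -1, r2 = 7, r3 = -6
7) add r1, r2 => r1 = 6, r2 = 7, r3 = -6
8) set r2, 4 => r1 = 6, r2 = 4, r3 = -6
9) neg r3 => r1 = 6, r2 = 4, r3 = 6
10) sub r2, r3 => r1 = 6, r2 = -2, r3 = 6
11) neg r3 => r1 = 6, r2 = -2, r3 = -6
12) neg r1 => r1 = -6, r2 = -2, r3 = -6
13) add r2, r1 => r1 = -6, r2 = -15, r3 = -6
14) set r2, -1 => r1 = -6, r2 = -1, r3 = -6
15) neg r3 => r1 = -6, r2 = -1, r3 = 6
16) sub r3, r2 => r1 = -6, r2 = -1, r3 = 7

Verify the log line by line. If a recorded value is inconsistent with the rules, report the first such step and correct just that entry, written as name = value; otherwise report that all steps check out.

step 13, r2 = -8

1. r1 = -1 - -6 = 5 (checks out)
2. r3 = -6 - 5 = -11 (in agreement)
3. r2 = -3 + 5 = 2 (confirmed correct)
4. r3 = -11 + 5 = -6 (consistent with the log)
5. r2 = 2 + 5 = 7 (verified)
6. r1 = 5 + -6 = -1 (consistent with the log)
7. r1 = -1 + 7 = 6 (verified)
8. r2 = 4 (in agreement)
9. r3 = -(-6) = 6 (matches)
10. r2 = 4 - 6 = -2 (in agreement)
11. r3 = -(6) = -6 (matches)
12. r1 = -(6) = -6 (consistent with the log)
13. r2 = -2 + -6 = -8 (a discrepancy with the log)
That makes step 13 the first incorrect line — r2 = -8 is what it should show.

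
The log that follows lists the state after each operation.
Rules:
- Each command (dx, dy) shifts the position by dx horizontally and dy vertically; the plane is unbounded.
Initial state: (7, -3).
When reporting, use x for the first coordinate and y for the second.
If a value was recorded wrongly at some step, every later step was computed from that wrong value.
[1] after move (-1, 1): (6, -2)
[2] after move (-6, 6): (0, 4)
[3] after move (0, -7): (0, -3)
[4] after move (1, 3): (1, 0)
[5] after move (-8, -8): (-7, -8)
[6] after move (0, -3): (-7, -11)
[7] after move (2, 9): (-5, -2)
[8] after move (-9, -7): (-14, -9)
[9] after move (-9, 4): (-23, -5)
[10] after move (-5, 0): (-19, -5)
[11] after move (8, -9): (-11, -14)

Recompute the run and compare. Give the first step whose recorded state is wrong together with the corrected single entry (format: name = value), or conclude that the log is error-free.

Step 1: x = 7 + (-1) = 6, y = -3 + (1) = -2 — in agreement.
Step 2: x = 6 + (-6) = 0, y = -2 + (6) = 4 — exactly as logged.
Step 3: x = 0 + (0) = 0, y = 4 + (-7) = -3 — in agreement.
Step 4: x = 0 + (1) = 1, y = -3 + (3) = 0 — matches.
Step 5: x = 1 + (-8) = -7, y = 0 + (-8) = -8 — checks out.
Step 6: x = -7 + (0) = -7, y = -8 + (-3) = -11 — consistent with the log.
Step 7: x = -7 + (2) = -5, y = -11 + (9) = -2 — no discrepancy.
Step 8: x = -5 + (-9) = -14, y = -2 + (-7) = -9 — in agreement.
Step 9: x = -14 + (-9) = -23, y = -9 + (4) = -5 — checks out.
Step 10: x = -23 + (-5) = -28, y = -5 + (0) = -5 — the recorded entry deviates here.
Conclusion: step 10 carries the first error; the entry should be x = -28.

step 10, x = -28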